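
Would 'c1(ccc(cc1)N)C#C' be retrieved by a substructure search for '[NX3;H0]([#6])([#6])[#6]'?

The pattern [NX3;H0]([#6])([#6])[#6] describes a trivalent nitrogen with no H, bonded to three carbons — a tertiary amine.
The closest candidate here is a primary amino group (-NH2), but the nitrogen has H2, not H0 with three carbons. No other fragment satisfies the full query, so there is no match.

No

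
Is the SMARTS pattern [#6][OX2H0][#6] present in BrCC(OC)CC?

The pattern [#6][OX2H0][#6] describes an aliphatic oxygen bridging two carbons with no H on the oxygen — an ether.
The molecule carries a methoxy ether (-OCH3), whose atoms satisfy every constraint of the query, so the pattern matches.

Yes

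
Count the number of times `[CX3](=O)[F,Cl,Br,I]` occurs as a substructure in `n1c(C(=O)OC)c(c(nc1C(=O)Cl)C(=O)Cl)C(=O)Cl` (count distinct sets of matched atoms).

3

[CX3](=O)[F,Cl,Br,I] is the SMARTS for an acyl halide: a carbonyl carbon bonded to a halogen.
The molecule carries 3 separate instances of an acyl chloride (-C(=O)Cl) meeting every constraint; each maps to a distinct set of atoms, giving 3 matches.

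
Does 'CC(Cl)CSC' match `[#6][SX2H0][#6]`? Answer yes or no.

Yes

The pattern [#6][SX2H0][#6] describes an aliphatic sulfur bridging two carbons with no H on the sulfur — a thioether.
The molecule carries a methylthio ether (-SCH3), whose atoms satisfy every constraint of the query, so the pattern matches.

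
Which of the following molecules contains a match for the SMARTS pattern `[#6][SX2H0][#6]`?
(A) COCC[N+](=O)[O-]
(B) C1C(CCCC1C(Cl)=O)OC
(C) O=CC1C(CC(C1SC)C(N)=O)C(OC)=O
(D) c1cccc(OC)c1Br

C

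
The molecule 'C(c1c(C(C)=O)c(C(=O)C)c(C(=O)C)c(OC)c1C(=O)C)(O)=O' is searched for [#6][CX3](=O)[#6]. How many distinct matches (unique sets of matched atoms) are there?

[#6][CX3](=O)[#6] is the SMARTS for a ketone: a carbonyl carbon (no H) flanked by two carbons.
The molecule carries 4 separate instances of an acetyl/ketone group (-C(=O)CH3) meeting every constraint; each maps to a distinct set of atoms, giving 4 matches.

4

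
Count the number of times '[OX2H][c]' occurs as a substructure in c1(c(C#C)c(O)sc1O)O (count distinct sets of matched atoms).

3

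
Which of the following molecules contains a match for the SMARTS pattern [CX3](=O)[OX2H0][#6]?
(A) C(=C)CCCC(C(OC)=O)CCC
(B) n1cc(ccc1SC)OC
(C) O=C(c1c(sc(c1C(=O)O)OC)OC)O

A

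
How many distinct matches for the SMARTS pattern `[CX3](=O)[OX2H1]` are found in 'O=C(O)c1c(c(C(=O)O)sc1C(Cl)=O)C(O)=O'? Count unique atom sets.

3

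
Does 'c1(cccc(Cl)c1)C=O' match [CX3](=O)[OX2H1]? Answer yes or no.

The pattern [CX3](=O)[OX2H1] describes an sp2 carbon double-bonded to O and single-bonded to an -OH oxygen — a carboxylic acid.
The closest candidate here is an aldehyde (-CHO), but there is no singly-bonded oxygen on the carbonyl carbon. No other fragment satisfies the full query, so there is no match.

No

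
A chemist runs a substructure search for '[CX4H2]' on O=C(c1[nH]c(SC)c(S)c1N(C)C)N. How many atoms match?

The query [CX4H2] means: sp3 carbon (X4) with exactly two hydrogens.
Check the 14 heavy atoms by environment: 1× n (aromatic, H1, X3) → no; 4× c (aromatic, H0, X3) → no; 1× N (H0, X3) → no; 3× C (H3, X4) → no; 1× S (H1, X2) → no; 1× S (H0, X2) → no; 1× C (H0, X3) → no; 1× O (H0, X1) → no; 1× N (H2, X3) → no.
No environment satisfies the query, so 0 matching atoms.

0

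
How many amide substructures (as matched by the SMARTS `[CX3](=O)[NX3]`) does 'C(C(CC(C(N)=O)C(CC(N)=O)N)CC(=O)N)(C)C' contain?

3

[CX3](=O)[NX3] is the SMARTS for an amide: a carbonyl carbon bonded to a trivalent nitrogen.
The molecule carries 3 separate instances of a primary amide (-C(=O)NH2) meeting every constraint; each maps to a distinct set of atoms, giving 3 matches.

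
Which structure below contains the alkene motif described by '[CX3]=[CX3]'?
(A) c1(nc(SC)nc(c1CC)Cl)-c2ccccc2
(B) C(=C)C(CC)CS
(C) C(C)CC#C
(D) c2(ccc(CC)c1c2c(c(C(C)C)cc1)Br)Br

[CX3]=[CX3] describes a non-aromatic C=C double bond between two sp2 carbons (an alkene).
(A) has an ethyl group (-CH2CH3) but its C-C bond is a single bond between CX4 carbons, not CX3=CX3.
(B) contains a vinyl group (-CH=CH2), which satisfies every atom and bond constraint.
(C) has an ethynyl group (-C#CH) but the C-C bond is a triple bond, not a double bond.
(D) has an ethyl group (-CH2CH3) but its C-C bond is a single bond between CX4 carbons, not CX3=CX3.
So the answer is (B).

B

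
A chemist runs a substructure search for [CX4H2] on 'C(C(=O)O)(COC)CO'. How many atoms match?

2

Check the 9 heavy atoms by environment: 2× C (H2, X4) → match; 1× C (H1, X4) → no; 2× O (H1, X2) → no; 1× O (H0, X2) → no; 1× C (H3, X4) → no; 1× C (H0, X3) → no; 1× O (H0, X1) → no.
That gives 2 matching atoms.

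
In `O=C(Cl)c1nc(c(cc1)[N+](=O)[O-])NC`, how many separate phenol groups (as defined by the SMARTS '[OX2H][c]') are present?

0

[OX2H][c] is the SMARTS for a phenol: a hydroxyl oxygen attached to an aromatic carbon.
No fragment in the molecule satisfies every constraint, giving 0 matches.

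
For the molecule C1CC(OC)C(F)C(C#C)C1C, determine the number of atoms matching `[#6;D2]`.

3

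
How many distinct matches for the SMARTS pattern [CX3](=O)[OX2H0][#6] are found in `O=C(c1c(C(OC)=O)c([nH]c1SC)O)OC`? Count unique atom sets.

[CX3](=O)[OX2H0][#6] is the SMARTS for an ester: a carbonyl carbon bonded to an oxygen that is itself bonded to carbon (no H on that O).
The molecule carries 2 separate instances of a methyl-ester group (-C(=O)OCH3) meeting every constraint; each maps to a distinct set of atoms, giving 2 matches.

2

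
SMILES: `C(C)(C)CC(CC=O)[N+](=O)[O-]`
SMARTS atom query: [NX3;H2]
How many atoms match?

0

Check the 11 heavy atoms by environment: 2× C (H2, X4) → no; 2× C (H1, X4) → no; 2× C (H3, X4) → no; 1× C (H1, X3) → no; 2× O (H0, X1) → no; 1× N (charge +1, H0, X3) → no; 1× O (charge -1, H0, X1) → no.
No environment satisfies the query, so 0 matching atoms.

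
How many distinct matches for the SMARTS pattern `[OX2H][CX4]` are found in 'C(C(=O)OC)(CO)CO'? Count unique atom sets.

2

[OX2H][CX4] is the SMARTS for an aliphatic alcohol: a hydroxyl oxygen bound to an sp3 (X4) carbon.
The molecule carries 2 separate instances of a hydroxyl group (-OH) meeting every constraint; each maps to a distinct set of atoms, giving 2 matches.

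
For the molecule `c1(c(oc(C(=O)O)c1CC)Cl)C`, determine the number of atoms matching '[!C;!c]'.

4

The query [!C;!c] means: neither aliphatic nor aromatic carbon — same as [!#6].
Check the 12 heavy atoms by environment: 1× o (aromatic) → match; 4× c (aromatic) → no; 4× C → no; 2× O → match; 1× Cl → match.
Summing the matching environments: 1 + 2 + 1 = 4 matching atoms.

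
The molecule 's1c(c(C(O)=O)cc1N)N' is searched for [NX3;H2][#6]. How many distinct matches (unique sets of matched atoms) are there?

2

[NX3;H2][#6] is the SMARTS for a primary amine: a trivalent nitrogen with two H attached to carbon.
The molecule carries 2 separate instances of a primary amino group (-NH2) meeting every constraint; each maps to a distinct set of atoms, giving 2 matches.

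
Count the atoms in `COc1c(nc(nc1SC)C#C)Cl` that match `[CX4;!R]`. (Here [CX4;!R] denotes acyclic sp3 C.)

The query [CX4;!R] means: aliphatic carbon with four total connections, not in a ring.
Check the 13 heavy atoms by environment: 2× n (aromatic, X2, in 6-ring) → no; 4× c (aromatic, X3, in 6-ring) → no; 1× O (X2, acyclic) → no; 2× C (X4, acyclic) → match; 1× S (X2, acyclic) → no; 1× Cl (X1, acyclic) → no; 2× C (X2, acyclic) → no.
That gives 2 matching atoms.

2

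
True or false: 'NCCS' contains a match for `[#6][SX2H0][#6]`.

False

The pattern [#6][SX2H0][#6] describes an aliphatic sulfur bridging two carbons with no H on the sulfur — a thioether.
The closest candidate here is a thiol (-SH), but the sulfur has H1, not H0 bridging two carbons. No other fragment satisfies the full query, so there is no match.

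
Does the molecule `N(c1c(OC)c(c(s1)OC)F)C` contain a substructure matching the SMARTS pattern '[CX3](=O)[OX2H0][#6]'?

No

The pattern [CX3](=O)[OX2H0][#6] describes a carbonyl carbon bonded to an oxygen that is itself bonded to carbon (no H on that O) — an ester.
The closest candidate here is a methoxy ether (-OCH3), but the ether oxygen is not adjacent to a C=O carbon. No other fragment satisfies the full query, so there is no match.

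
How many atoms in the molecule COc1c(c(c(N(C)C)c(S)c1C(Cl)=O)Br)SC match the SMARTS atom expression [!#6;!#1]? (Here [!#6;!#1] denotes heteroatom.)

7

Check the 18 heavy atoms by environment: 6× c (aromatic) → no; 2× O → match; 5× C → no; 2× S → match; 1× Br → match; 1× Cl → match; 1× N → match.
Summing the matching environments: 2 + 2 + 1 + 1 + 1 = 7 matching atoms.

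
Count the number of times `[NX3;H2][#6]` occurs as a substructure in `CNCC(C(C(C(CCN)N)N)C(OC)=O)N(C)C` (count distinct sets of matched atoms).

[NX3;H2][#6] is the SMARTS for a primary amine: a trivalent nitrogen with two H attached to carbon.
The molecule carries 3 separate instances of a primary amino group (-NH2) meeting every constraint; each maps to a distinct set of atoms, giving 3 matches.

3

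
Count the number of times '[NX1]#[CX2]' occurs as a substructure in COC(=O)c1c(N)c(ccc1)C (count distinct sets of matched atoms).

0

[NX1]#[CX2] is the SMARTS for a nitrile: a nitrogen triple-bonded to a two-connected carbon.
The molecule has a primary amino group (-NH2), but the nitrogen is NX3 (three connections), not NX1 triple-bonded; nothing else fits, so there are 0 matches.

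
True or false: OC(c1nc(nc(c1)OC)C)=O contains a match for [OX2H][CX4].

False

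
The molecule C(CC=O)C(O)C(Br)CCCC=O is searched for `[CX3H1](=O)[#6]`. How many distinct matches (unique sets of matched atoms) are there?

[CX3H1](=O)[#6] is the SMARTS for an aldehyde: an sp2 carbon with one H, double-bonded to O and single-bonded to carbon.
The molecule carries 2 separate instances of an aldehyde (-CHO) meeting every constraint; each maps to a distinct set of atoms, giving 2 matches.

2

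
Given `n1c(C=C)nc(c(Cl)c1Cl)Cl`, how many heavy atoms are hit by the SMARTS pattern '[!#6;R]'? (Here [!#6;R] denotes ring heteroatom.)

2

The query [!#6;R] means: non-carbon atom that is part of a ring.
Check the 11 heavy atoms by environment: 2× n (aromatic, in 6-ring) → match; 4× c (aromatic, in 6-ring) → no; 3× Cl (acyclic) → no; 2× C (acyclic) → no.
That gives 2 matching atoms.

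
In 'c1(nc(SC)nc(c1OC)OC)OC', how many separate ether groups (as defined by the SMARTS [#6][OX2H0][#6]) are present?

[#6][OX2H0][#6] is the SMARTS for an ether: an aliphatic oxygen bridging two carbons with no H on the oxygen.
The molecule carries 3 separate instances of a methoxy ether (-OCH3) meeting every constraint; each maps to a distinct set of atoms, giving 3 matches.

3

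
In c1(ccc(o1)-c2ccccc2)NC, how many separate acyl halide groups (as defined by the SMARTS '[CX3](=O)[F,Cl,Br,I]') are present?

0

[CX3](=O)[F,Cl,Br,I] is the SMARTS for an acyl halide: a carbonyl carbon bonded to a halogen.
No fragment in the molecule satisfies every constraint, giving 0 matches.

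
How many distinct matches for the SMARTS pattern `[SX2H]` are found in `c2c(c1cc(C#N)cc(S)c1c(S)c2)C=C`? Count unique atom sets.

2

[SX2H] is the SMARTS for a thiol: an aliphatic sulfur with two connections, one being H.
The molecule carries 2 separate instances of a thiol (-SH) meeting every constraint; each maps to a distinct set of atoms, giving 2 matches.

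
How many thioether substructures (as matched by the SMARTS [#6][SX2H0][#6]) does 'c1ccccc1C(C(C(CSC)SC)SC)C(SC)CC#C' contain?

4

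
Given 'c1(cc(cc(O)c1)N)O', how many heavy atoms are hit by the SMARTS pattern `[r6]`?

6

Check the 9 heavy atoms by environment: 6× c (aromatic, in 6-ring) → match; 2× O (acyclic) → no; 1× N (acyclic) → no.
That gives 6 matching atoms.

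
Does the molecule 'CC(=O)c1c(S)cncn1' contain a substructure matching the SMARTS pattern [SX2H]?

Yes

The pattern [SX2H] describes an aliphatic sulfur with two connections, one being H — a thiol.
The molecule carries a thiol (-SH), whose atoms satisfy every constraint of the query, so the pattern matches.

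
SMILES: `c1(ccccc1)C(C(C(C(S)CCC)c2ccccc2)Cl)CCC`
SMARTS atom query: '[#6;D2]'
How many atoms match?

14

The query [#6;D2] means: any carbon bonded to exactly two heavy atoms.
Check the 24 heavy atoms by environment: 4× C (D2) → match; 4× C (D3) → no; 2× C (D1) → no; 2× c (aromatic, D3) → no; 10× c (aromatic, D2) → match; 1× S (D1) → no; 1× Cl (D1) → no.
Summing the matching environments: 4 + 10 = 14 matching atoms.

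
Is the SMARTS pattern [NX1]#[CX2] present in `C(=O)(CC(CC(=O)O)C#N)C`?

Yes

The pattern [NX1]#[CX2] describes a nitrogen triple-bonded to a two-connected carbon — a nitrile.
The molecule carries a nitrile (-C#N), whose atoms satisfy every constraint of the query, so the pattern matches.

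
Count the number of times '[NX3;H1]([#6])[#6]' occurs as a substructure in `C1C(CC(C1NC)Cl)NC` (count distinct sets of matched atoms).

2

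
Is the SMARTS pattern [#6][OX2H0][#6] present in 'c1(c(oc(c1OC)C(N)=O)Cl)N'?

Yes

The pattern [#6][OX2H0][#6] describes an aliphatic oxygen bridging two carbons with no H on the oxygen — an ether.
The molecule carries a methoxy ether (-OCH3), whose atoms satisfy every constraint of the query, so the pattern matches.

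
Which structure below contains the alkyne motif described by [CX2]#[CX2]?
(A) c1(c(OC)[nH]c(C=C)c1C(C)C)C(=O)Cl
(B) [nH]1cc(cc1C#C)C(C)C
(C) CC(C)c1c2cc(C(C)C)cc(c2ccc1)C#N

B

[CX2]#[CX2] describes a carbon-carbon triple bond (an alkyne).
(A) has a vinyl group (-CH=CH2) but the C=C is a double bond; both carbons are CX3, not CX2.
(B) contains an ethynyl group (-C#CH), which satisfies every atom and bond constraint.
(C) has a nitrile (-C#N) but the triple bond is C#N, not C#C.
So the answer is (B).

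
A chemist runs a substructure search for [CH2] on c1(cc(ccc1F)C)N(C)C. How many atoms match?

0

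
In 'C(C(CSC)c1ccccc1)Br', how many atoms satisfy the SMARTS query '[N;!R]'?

The query [N;!R] means: aliphatic nitrogen not in a ring.
Check the 12 heavy atoms by environment: 4× C (acyclic) → no; 1× S (acyclic) → no; 1× Br (acyclic) → no; 6× c (aromatic, in 6-ring) → no.
No environment satisfies the query, so 0 matching atoms.

0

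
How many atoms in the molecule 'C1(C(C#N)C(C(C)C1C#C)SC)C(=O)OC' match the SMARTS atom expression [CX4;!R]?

3

The query [CX4;!R] means: aliphatic carbon with four total connections, not in a ring.
Check the 16 heavy atoms by environment: 5× C (X4, in 5-ring) → no; 3× C (X2, acyclic) → no; 1× N (X1, acyclic) → no; 3× C (X4, acyclic) → match; 1× S (X2, acyclic) → no; 1× C (X3, acyclic) → no; 1× O (X1, acyclic) → no; 1× O (X2, acyclic) → no.
That gives 3 matching atoms.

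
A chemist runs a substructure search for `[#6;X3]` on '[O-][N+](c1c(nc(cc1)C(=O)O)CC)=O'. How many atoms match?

6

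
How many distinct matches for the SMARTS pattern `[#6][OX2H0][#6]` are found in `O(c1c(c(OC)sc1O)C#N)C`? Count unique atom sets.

[#6][OX2H0][#6] is the SMARTS for an ether: an aliphatic oxygen bridging two carbons with no H on the oxygen.
The molecule carries 2 separate instances of a methoxy ether (-OCH3) meeting every constraint; each maps to a distinct set of atoms, giving 2 matches.

2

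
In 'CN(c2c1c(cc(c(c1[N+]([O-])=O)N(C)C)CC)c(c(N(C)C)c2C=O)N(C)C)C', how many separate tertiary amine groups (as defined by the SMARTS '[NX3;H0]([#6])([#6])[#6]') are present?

4

[NX3;H0]([#6])([#6])[#6] is the SMARTS for a tertiary amine: a trivalent nitrogen with no H, bonded to three carbons.
The molecule carries 4 separate instances of a dimethylamino group (-N(CH3)2) meeting every constraint; each maps to a distinct set of atoms, giving 4 matches.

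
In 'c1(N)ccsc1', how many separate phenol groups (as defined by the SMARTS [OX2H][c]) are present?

[OX2H][c] is the SMARTS for a phenol: a hydroxyl oxygen attached to an aromatic carbon.
No fragment in the molecule satisfies every constraint, giving 0 matches.

0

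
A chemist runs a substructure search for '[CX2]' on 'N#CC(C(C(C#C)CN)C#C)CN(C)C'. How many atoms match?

5

Check the 15 heavy atoms by environment: 7× C (X4) → no; 5× C (X2) → match; 2× N (X3) → no; 1× N (X1) → no.
That gives 5 matching atoms.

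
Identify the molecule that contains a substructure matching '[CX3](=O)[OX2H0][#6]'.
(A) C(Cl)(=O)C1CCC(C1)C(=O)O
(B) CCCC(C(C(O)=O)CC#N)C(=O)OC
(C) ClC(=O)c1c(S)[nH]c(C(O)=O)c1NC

B

[CX3](=O)[OX2H0][#6] describes a carbonyl carbon bonded to an oxygen that is itself bonded to carbon (no H on that O) (an ester).
(A) has a carboxylic acid group (-C(=O)OH) but the singly-bonded O carries H (OX2H1, not H0).
(B) contains a methyl-ester group (-C(=O)OCH3), which satisfies every atom and bond constraint.
(C) has a carboxylic acid group (-C(=O)OH) but the singly-bonded O carries H (OX2H1, not H0).
So the answer is (B).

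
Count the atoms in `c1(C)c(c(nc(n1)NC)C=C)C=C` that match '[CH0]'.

0

The query [CH0] means: aliphatic carbon with no attached hydrogen.
Check the 13 heavy atoms by environment: 2× n (aromatic, H0) → no; 4× c (aromatic, H0) → no; 1× N (H1) → no; 2× C (H3) → no; 2× C (H1) → no; 2× C (H2) → no.
No environment satisfies the query, so 0 matching atoms.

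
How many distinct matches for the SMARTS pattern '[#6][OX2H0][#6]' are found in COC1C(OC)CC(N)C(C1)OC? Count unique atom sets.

[#6][OX2H0][#6] is the SMARTS for an ether: an aliphatic oxygen bridging two carbons with no H on the oxygen.
The molecule carries 3 separate instances of a methoxy ether (-OCH3) meeting every constraint; each maps to a distinct set of atoms, giving 3 matches.

3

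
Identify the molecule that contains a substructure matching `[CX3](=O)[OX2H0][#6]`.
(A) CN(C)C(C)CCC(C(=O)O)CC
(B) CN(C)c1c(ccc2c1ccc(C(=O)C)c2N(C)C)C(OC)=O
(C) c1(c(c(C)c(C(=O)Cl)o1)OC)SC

B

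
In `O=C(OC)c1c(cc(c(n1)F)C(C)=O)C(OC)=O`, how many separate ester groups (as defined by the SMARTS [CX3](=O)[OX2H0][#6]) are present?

2

[CX3](=O)[OX2H0][#6] is the SMARTS for an ester: a carbonyl carbon bonded to an oxygen that is itself bonded to carbon (no H on that O).
The molecule carries 2 separate instances of a methyl-ester group (-C(=O)OCH3) meeting every constraint; each maps to a distinct set of atoms, giving 2 matches.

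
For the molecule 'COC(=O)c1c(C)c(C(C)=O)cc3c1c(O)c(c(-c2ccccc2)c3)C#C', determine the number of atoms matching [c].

16

The query [c] means: lowercase c matches aromatic carbon only.
Check the 27 heavy atoms by environment: 16× c (aromatic) → match; 4× O → no; 7× C → no.
That gives 16 matching atoms.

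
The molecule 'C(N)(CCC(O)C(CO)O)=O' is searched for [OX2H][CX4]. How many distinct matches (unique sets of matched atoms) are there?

[OX2H][CX4] is the SMARTS for an aliphatic alcohol: a hydroxyl oxygen bound to an sp3 (X4) carbon.
The molecule carries 3 separate instances of a hydroxyl group (-OH) meeting every constraint; each maps to a distinct set of atoms, giving 3 matches.

3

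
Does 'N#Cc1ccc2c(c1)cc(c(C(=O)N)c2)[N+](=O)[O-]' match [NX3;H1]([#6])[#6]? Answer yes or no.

The pattern [NX3;H1]([#6])[#6] describes a trivalent nitrogen with one H, bonded to two carbons — a secondary amine.
The closest candidate here is a primary amide (-C(=O)NH2), but the -C(=O)NH2 nitrogen has H2, not H1. No other fragment satisfies the full query, so there is no match.

No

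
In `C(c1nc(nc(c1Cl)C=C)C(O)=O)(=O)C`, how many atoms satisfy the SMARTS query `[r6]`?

6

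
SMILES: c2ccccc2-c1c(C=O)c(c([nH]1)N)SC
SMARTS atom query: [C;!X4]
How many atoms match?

1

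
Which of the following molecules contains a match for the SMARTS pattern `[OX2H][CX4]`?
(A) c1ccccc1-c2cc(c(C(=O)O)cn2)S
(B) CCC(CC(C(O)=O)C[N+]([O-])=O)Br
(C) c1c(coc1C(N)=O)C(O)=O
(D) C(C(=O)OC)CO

D

[OX2H][CX4] describes a hydroxyl oxygen bound to an sp3 (X4) carbon (an aliphatic alcohol).
(A) has a carboxylic acid group (-C(=O)OH) but the -OH is on a CX3 carbonyl carbon, not a CX4 carbon.
(B) has a carboxylic acid group (-C(=O)OH) but the -OH is on a CX3 carbonyl carbon, not a CX4 carbon.
(C) has a carboxylic acid group (-C(=O)OH) but the -OH is on a CX3 carbonyl carbon, not a CX4 carbon.
(D) contains a hydroxyl group (-OH), which satisfies every atom and bond constraint.
So the answer is (D).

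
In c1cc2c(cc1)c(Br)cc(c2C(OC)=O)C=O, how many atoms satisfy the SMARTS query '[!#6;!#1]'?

4

The query [!#6;!#1] means: not carbon and not hydrogen — any heteroatom.
Check the 17 heavy atoms by environment: 10× c (aromatic) → no; 3× C → no; 3× O → match; 1× Br → match.
Summing the matching environments: 3 + 1 = 4 matching atoms.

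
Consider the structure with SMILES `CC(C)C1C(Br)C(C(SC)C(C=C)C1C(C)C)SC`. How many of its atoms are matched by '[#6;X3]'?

2

The query [#6;X3] means: any carbon (aromatic or not) with three total connections.
Check the 19 heavy atoms by environment: 14× C (X4) → no; 1× Br (X1) → no; 2× S (X2) → no; 2× C (X3) → match.
That gives 2 matching atoms.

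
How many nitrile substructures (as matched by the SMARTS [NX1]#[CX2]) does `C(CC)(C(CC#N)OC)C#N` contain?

2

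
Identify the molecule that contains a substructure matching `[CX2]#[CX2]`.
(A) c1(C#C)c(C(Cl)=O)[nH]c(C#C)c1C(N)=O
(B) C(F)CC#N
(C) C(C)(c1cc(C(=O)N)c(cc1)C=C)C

A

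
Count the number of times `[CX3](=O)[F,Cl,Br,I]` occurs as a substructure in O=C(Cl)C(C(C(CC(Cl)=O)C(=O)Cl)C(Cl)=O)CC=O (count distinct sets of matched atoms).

4

[CX3](=O)[F,Cl,Br,I] is the SMARTS for an acyl halide: a carbonyl carbon bonded to a halogen.
The molecule carries 4 separate instances of an acyl chloride (-C(=O)Cl) meeting every constraint; each maps to a distinct set of atoms, giving 4 matches.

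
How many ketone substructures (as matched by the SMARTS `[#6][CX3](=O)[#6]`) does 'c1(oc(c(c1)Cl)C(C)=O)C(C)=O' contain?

2

[#6][CX3](=O)[#6] is the SMARTS for a ketone: a carbonyl carbon (no H) flanked by two carbons.
The molecule carries 2 separate instances of an acetyl/ketone group (-C(=O)CH3) meeting every constraint; each maps to a distinct set of atoms, giving 2 matches.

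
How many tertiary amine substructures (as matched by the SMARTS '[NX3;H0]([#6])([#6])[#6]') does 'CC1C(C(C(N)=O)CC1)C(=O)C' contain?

0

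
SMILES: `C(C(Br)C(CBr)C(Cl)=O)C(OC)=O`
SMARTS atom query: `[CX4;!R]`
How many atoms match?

5

The query [CX4;!R] means: aliphatic carbon with four total connections, not in a ring.
Check the 13 heavy atoms by environment: 5× C (X4, acyclic) → match; 2× C (X3, acyclic) → no; 2× O (X1, acyclic) → no; 1× Cl (X1, acyclic) → no; 2× Br (X1, acyclic) → no; 1× O (X2, acyclic) → no.
That gives 5 matching atoms.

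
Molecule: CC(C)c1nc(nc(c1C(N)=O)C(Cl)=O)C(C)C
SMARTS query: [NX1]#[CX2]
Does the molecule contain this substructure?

No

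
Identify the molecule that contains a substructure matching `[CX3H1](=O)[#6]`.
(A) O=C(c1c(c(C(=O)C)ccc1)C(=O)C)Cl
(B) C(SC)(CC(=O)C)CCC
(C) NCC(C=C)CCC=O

C

[CX3H1](=O)[#6] describes an sp2 carbon with one H, double-bonded to O and single-bonded to carbon (an aldehyde).
(A) has an acetyl/ketone group (-C(=O)CH3) but the carbonyl carbon has H0 (two carbon neighbours), not H1.
(B) has an acetyl/ketone group (-C(=O)CH3) but the carbonyl carbon has H0 (two carbon neighbours), not H1.
(C) contains an aldehyde (-CHO), which satisfies every atom and bond constraint.
So the answer is (C).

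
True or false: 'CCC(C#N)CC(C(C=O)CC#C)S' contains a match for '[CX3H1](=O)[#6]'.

True

The pattern [CX3H1](=O)[#6] describes an sp2 carbon with one H, double-bonded to O and single-bonded to carbon — an aldehyde.
The molecule carries an aldehyde (-CHO), whose atoms satisfy every constraint of the query, so the pattern matches.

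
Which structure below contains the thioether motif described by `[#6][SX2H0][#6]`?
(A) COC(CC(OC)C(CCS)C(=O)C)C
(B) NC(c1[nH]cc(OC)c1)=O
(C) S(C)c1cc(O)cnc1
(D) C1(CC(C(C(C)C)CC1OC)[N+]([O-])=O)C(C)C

[#6][SX2H0][#6] describes an aliphatic sulfur bridging two carbons with no H on the sulfur (a thioether).
(A) has a methoxy ether (-OCH3) but the bridging atom is O, not S.
(B) has a methoxy ether (-OCH3) but the bridging atom is O, not S.
(C) contains a methylthio ether (-SCH3), which satisfies every atom and bond constraint.
(D) has a methoxy ether (-OCH3) but the bridging atom is O, not S.
So the answer is (C).

C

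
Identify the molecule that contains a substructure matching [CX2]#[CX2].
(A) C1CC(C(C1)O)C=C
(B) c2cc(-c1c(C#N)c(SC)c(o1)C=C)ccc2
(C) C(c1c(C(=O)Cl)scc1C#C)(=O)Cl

C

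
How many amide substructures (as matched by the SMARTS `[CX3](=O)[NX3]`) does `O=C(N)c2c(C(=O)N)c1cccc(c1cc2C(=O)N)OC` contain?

[CX3](=O)[NX3] is the SMARTS for an amide: a carbonyl carbon bonded to a trivalent nitrogen.
The molecule carries 3 separate instances of a primary amide (-C(=O)NH2) meeting every constraint; each maps to a distinct set of atoms, giving 3 matches.

3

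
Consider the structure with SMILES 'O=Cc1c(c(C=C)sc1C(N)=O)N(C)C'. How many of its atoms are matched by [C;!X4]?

The query [C;!X4] means: aliphatic carbon that does not have four total connections.
Check the 15 heavy atoms by environment: 1× s (aromatic, X2) → no; 4× c (aromatic, X3) → no; 4× C (X3) → match; 2× O (X1) → no; 2× N (X3) → no; 2× C (X4) → no.
That gives 4 matching atoms.

4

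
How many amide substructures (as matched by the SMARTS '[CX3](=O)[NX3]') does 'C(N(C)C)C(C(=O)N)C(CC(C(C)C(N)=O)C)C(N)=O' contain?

[CX3](=O)[NX3] is the SMARTS for an amide: a carbonyl carbon bonded to a trivalent nitrogen.
The molecule carries 3 separate instances of a primary amide (-C(=O)NH2) meeting every constraint; each maps to a distinct set of atoms, giving 3 matches.

3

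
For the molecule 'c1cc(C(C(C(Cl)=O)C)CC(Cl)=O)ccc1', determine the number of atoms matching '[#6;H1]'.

7

Check the 16 heavy atoms by environment: 1× C (H2) → no; 2× C (H1) → match; 1× C (H3) → no; 1× c (aromatic, H0) → no; 5× c (aromatic, H1) → match; 2× C (H0) → no; 2× O (H0) → no; 2× Cl (H0) → no.
Summing the matching environments: 2 + 5 = 7 matching atoms.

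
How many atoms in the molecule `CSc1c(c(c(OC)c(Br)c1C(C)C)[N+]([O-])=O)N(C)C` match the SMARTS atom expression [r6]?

6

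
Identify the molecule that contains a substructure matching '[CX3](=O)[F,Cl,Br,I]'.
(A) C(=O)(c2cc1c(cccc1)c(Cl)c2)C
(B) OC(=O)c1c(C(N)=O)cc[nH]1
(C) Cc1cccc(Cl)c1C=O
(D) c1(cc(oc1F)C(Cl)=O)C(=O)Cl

[CX3](=O)[F,Cl,Br,I] describes a carbonyl carbon bonded to a halogen (an acyl halide).
(A) has a chloro substituent but the Cl is not on a carbonyl carbon.
(B) has a carboxylic acid group (-C(=O)OH) but the carbonyl is bonded to -OH, not to a halogen.
(C) has a chloro substituent but the Cl is not on a carbonyl carbon.
(D) contains an acyl chloride (-C(=O)Cl), which satisfies every atom and bond constraint.
So the answer is (D).

D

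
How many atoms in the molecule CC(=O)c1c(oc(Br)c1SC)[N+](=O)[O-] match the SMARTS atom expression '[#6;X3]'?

The query [#6;X3] means: any carbon (aromatic or not) with three total connections.
Check the 14 heavy atoms by environment: 1× o (aromatic, X2) → no; 4× c (aromatic, X3) → match; 1× C (X3) → match; 2× O (X1) → no; 2× C (X4) → no; 1× N (charge +1, X3) → no; 1× O (charge -1, X1) → no; 1× Br (X1) → no; 1× S (X2) → no.
Summing the matching environments: 4 + 1 = 5 matching atoms.

5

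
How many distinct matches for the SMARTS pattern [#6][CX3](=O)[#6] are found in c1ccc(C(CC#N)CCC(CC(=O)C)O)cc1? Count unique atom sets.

[#6][CX3](=O)[#6] is the SMARTS for a ketone: a carbonyl carbon (no H) flanked by two carbons.
Exactly one fragment in the molecule meets all constraints, giving 1 match.

1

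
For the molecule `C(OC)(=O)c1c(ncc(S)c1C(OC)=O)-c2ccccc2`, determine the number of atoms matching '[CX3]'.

Check the 21 heavy atoms by environment: 1× n (aromatic, X2) → no; 11× c (aromatic, X3) → no; 1× S (X2) → no; 2× C (X3) → match; 2× O (X1) → no; 2× O (X2) → no; 2× C (X4) → no.
That gives 2 matching atoms.

2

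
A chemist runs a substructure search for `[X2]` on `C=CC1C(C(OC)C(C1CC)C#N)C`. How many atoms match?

The query [X2] means: any atom with exactly two total connections (bonds + H).
Check the 14 heavy atoms by environment: 9× C (X4) → no; 2× C (X3) → no; 1× O (X2) → match; 1× C (X2) → match; 1× N (X1) → no.
Summing the matching environments: 1 + 1 = 2 matching atoms.

2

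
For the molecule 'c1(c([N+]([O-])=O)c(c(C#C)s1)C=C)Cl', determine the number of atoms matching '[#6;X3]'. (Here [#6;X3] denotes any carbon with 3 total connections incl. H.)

6

The query [#6;X3] means: any carbon (aromatic or not) with three total connections.
Check the 13 heavy atoms by environment: 1× s (aromatic, X2) → no; 4× c (aromatic, X3) → match; 2× C (X3) → match; 2× C (X2) → no; 1× N (charge +1, X3) → no; 1× O (charge -1, X1) → no; 1× O (X1) → no; 1× Cl (X1) → no.
Summing the matching environments: 4 + 2 = 6 matching atoms.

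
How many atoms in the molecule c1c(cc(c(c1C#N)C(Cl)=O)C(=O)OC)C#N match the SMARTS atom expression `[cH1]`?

2

The query [cH1] means: aromatic carbon bearing exactly one hydrogen.
Check the 17 heavy atoms by environment: 4× c (aromatic, H0) → no; 2× c (aromatic, H1) → match; 4× C (H0) → no; 2× N (H0) → no; 3× O (H0) → no; 1× C (H3) → no; 1× Cl (H0) → no.
That gives 2 matching atoms.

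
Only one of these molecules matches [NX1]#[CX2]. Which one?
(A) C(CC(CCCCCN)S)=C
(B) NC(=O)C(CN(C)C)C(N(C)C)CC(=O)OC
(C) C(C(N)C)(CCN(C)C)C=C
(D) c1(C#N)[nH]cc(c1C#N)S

[NX1]#[CX2] describes a nitrogen triple-bonded to a two-connected carbon (a nitrile).
(A) has a primary amino group (-NH2) but the nitrogen is NX3 (three connections), not NX1 triple-bonded.
(B) has a primary amide (-C(=O)NH2) but the nitrogen is NX3, not NX1.
(C) has a primary amino group (-NH2) but the nitrogen is NX3 (three connections), not NX1 triple-bonded.
(D) contains a nitrile (-C#N), which satisfies every atom and bond constraint.
So the answer is (D).

D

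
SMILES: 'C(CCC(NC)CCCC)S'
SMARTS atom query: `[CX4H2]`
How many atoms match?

6

The query [CX4H2] means: sp3 carbon (X4) with exactly two hydrogens.
Check the 11 heavy atoms by environment: 6× C (H2, X4) → match; 1× C (H1, X4) → no; 1× S (H1, X2) → no; 2× C (H3, X4) → no; 1× N (H1, X3) → no.
That gives 6 matching atoms.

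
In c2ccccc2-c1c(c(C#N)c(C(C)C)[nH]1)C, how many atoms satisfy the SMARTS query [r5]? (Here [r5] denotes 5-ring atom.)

The query [r5] means: r5 matches atoms in a five-membered ring.
Check the 17 heavy atoms by environment: 1× n (aromatic, in 5-ring) → match; 4× c (aromatic, in 5-ring) → match; 5× C (acyclic) → no; 1× N (acyclic) → no; 6× c (aromatic, in 6-ring) → no.
Summing the matching environments: 1 + 4 = 5 matching atoms.

5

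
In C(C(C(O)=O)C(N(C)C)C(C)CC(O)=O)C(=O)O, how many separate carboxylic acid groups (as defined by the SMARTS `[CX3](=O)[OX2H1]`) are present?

3

[CX3](=O)[OX2H1] is the SMARTS for a carboxylic acid: an sp2 carbon double-bonded to O and single-bonded to an -OH oxygen.
The molecule carries 3 separate instances of a carboxylic acid group (-C(=O)OH) meeting every constraint; each maps to a distinct set of atoms, giving 3 matches.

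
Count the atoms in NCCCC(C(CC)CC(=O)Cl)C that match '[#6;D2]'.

Check the 13 heavy atoms by environment: 5× C (D2) → match; 3× C (D3) → no; 2× C (D1) → no; 1× N (D1) → no; 1× O (D1) → no; 1× Cl (D1) → no.
That gives 5 matching atoms.

5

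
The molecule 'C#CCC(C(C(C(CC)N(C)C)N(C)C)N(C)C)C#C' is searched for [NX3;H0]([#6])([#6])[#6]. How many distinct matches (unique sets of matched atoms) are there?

3

[NX3;H0]([#6])([#6])[#6] is the SMARTS for a tertiary amine: a trivalent nitrogen with no H, bonded to three carbons.
The molecule carries 3 separate instances of a dimethylamino group (-N(CH3)2) meeting every constraint; each maps to a distinct set of atoms, giving 3 matches.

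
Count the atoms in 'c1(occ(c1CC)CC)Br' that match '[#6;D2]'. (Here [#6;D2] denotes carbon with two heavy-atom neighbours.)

3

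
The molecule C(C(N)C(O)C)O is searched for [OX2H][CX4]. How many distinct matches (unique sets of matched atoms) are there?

2

[OX2H][CX4] is the SMARTS for an aliphatic alcohol: a hydroxyl oxygen bound to an sp3 (X4) carbon.
The molecule carries 2 separate instances of a hydroxyl group (-OH) meeting every constraint; each maps to a distinct set of atoms, giving 2 matches.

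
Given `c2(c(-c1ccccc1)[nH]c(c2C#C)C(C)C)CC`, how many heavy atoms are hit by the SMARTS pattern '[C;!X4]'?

Check the 18 heavy atoms by environment: 1× n (aromatic, X3) → no; 10× c (aromatic, X3) → no; 5× C (X4) → no; 2× C (X2) → match.
That gives 2 matching atoms.

2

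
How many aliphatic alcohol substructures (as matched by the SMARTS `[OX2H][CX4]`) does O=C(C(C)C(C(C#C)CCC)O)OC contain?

1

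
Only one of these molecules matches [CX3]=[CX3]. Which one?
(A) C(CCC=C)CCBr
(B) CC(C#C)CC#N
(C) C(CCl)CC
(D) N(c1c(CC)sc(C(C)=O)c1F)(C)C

A

[CX3]=[CX3] describes a non-aromatic C=C double bond between two sp2 carbons (an alkene).
(A) contains a vinyl group (-CH=CH2), which satisfies every atom and bond constraint.
(B) has an ethynyl group (-C#CH) but the C-C bond is a triple bond, not a double bond.
(C) has an ethyl group (-CH2CH3) but its C-C bond is a single bond between CX4 carbons, not CX3=CX3.
(D) has an ethyl group (-CH2CH3) but its C-C bond is a single bond between CX4 carbons, not CX3=CX3.
So the answer is (A).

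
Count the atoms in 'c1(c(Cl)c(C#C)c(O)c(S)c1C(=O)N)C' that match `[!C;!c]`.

5

The query [!C;!c] means: neither aliphatic nor aromatic carbon — same as [!#6].
Check the 15 heavy atoms by environment: 6× c (aromatic) → no; 4× C → no; 2× O → match; 1× N → match; 1× S → match; 1× Cl → match.
Summing the matching environments: 2 + 1 + 1 + 1 = 5 matching atoms.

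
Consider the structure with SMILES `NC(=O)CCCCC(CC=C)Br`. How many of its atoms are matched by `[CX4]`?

6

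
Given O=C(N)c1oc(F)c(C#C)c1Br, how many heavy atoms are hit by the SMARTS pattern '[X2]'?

3

Check the 12 heavy atoms by environment: 1× o (aromatic, X2) → match; 4× c (aromatic, X3) → no; 1× Br (X1) → no; 1× F (X1) → no; 2× C (X2) → match; 1× C (X3) → no; 1× O (X1) → no; 1× N (X3) → no.
Summing the matching environments: 1 + 2 = 3 matching atoms.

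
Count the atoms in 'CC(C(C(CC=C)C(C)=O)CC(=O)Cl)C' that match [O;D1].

2

The query [O;D1] means: aliphatic oxygen bonded to exactly one heavy atom.
Check the 15 heavy atoms by environment: 3× C (D2) → no; 5× C (D3) → no; 4× C (D1) → no; 2× O (D1) → match; 1× Cl (D1) → no.
That gives 2 matching atoms.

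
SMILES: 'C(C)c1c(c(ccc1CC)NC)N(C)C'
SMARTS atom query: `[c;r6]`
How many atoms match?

Check the 15 heavy atoms by environment: 6× c (aromatic, in 6-ring) → match; 2× N (acyclic) → no; 7× C (acyclic) → no.
That gives 6 matching atoms.

6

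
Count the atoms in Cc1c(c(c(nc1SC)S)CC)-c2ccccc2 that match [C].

Check the 18 heavy atoms by environment: 1× n (aromatic) → no; 11× c (aromatic) → no; 2× S → no; 4× C → match.
That gives 4 matching atoms.

4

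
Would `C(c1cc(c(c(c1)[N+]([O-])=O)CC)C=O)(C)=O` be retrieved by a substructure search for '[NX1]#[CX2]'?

The pattern [NX1]#[CX2] describes a nitrogen triple-bonded to a two-connected carbon — a nitrile.
The closest candidate here is a nitro group (-[N+](=O)[O-]), but there is no C#N triple bond. No other fragment satisfies the full query, so there is no match.

No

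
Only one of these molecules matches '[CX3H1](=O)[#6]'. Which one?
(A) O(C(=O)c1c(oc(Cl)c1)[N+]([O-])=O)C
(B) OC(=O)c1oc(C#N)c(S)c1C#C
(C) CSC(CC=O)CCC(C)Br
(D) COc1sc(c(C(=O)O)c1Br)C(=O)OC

C

[CX3H1](=O)[#6] describes an sp2 carbon with one H, double-bonded to O and single-bonded to carbon (an aldehyde).
(A) has a methyl-ester group (-C(=O)OCH3) but the carbonyl carbon has H0, not H1.
(B) has a carboxylic acid group (-C(=O)OH) but the carbonyl carbon has H0 and is bonded to O, not H1.
(C) contains an aldehyde (-CHO), which satisfies every atom and bond constraint.
(D) has a carboxylic acid group (-C(=O)OH) but the carbonyl carbon has H0 and is bonded to O, not H1.
So the answer is (C).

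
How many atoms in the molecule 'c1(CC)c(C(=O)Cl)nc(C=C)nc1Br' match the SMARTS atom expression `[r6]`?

6

The query [r6] means: r6 matches atoms in a six-membered ring.
Check the 14 heavy atoms by environment: 2× n (aromatic, in 6-ring) → match; 4× c (aromatic, in 6-ring) → match; 5× C (acyclic) → no; 1× O (acyclic) → no; 1× Cl (acyclic) → no; 1× Br (acyclic) → no.
Summing the matching environments: 2 + 4 = 6 matching atoms.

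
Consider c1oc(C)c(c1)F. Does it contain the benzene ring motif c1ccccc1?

The pattern c1ccccc1 describes six aromatic carbons in a ring — a benzene ring.
The closest candidate here is a methyl group (-CH3), but no six-membered all-carbon aromatic ring is present. No other fragment satisfies the full query, so there is no match.

No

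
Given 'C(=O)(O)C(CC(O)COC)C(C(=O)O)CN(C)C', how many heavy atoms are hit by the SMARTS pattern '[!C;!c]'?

7

The query [!C;!c] means: neither aliphatic nor aromatic carbon — same as [!#6].
Check the 18 heavy atoms by environment: 11× C → no; 6× O → match; 1× N → match.
Summing the matching environments: 6 + 1 = 7 matching atoms.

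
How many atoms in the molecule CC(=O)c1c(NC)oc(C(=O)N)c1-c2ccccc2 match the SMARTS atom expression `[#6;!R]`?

4

The query [#6;!R] means: carbon not in any ring.
Check the 19 heavy atoms by environment: 1× o (aromatic, in 5-ring) → no; 4× c (aromatic, in 5-ring) → no; 2× N (acyclic) → no; 4× C (acyclic) → match; 2× O (acyclic) → no; 6× c (aromatic, in 6-ring) → no.
That gives 4 matching atoms.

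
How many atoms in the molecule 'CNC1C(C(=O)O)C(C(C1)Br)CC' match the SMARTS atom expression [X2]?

1

The query [X2] means: any atom with exactly two total connections (bonds + H).
Check the 13 heavy atoms by environment: 8× C (X4) → no; 1× N (X3) → no; 1× C (X3) → no; 1× O (X1) → no; 1× O (X2) → match; 1× Br (X1) → no.
That gives 1 matching atom.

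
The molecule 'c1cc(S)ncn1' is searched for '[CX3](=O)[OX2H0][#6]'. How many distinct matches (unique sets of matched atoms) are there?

0

[CX3](=O)[OX2H0][#6] is the SMARTS for an ester: a carbonyl carbon bonded to an oxygen that is itself bonded to carbon (no H on that O).
No fragment in the molecule satisfies every constraint, giving 0 matches.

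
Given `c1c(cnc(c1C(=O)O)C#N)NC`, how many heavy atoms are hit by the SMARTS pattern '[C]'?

3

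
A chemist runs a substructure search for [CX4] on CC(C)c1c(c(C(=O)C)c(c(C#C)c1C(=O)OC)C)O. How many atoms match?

6

The query [CX4] means: C with X4: aliphatic carbon with exactly 4 total connections (bonds + H).
Check the 20 heavy atoms by environment: 6× c (aromatic, X3) → no; 6× C (X4) → match; 2× C (X3) → no; 2× O (X1) → no; 2× C (X2) → no; 2× O (X2) → no.
That gives 6 matching atoms.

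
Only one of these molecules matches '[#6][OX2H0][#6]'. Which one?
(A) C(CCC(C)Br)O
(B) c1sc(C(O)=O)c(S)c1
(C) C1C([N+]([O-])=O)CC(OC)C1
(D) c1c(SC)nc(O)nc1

C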